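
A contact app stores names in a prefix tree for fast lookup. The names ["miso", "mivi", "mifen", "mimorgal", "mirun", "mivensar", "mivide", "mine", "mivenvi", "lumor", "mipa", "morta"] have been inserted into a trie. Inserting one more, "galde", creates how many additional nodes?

5

No existing word starts with "g", so every character of "galde" needs a new node.
5 − 0 = 5 new nodes.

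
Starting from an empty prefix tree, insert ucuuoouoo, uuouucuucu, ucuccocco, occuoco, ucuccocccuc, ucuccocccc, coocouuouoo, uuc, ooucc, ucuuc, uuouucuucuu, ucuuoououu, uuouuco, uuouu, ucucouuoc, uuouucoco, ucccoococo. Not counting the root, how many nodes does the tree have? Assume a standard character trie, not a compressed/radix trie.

71

For each word, the new-node count is its length minus the longest prefix already in the trie:
  "ucuuoouoo" → 9 new (u, c, u, u, o, o, u, o, o)
  "uuouucuucu" → prefix "u" already present; 9 new (u, o, u, u, c, u, u, c, u)
  "ucuccocco" → prefix "ucu" already present; 6 new (c, c, o, c, c, o)
  "occuoco" → 7 new (o, c, c, u, o, c, o)
  "ucuccocccuc" → prefix "ucuccocc" already present; 3 new (c, u, c)
  "ucuccocccc" → prefix "ucuccoccc" already present; 1 new (c)
  "coocouuouoo" → 11 new (c, o, o, c, o, u, u, o, u, o, o)
  "uuc" → prefix "uu" already present; 1 new (c)
  "ooucc" → prefix "o" already present; 4 new (o, u, c, c)
  "ucuuc" → prefix "ucuu" already present; 1 new (c)
  "uuouucuucuu" → prefix "uuouucuucu" already present; 1 new (u)
  "ucuuoououu" → prefix "ucuuoouo" already present; 2 new (u, u)
  "uuouuco" → prefix "uuouuc" already present; 1 new (o)
  "uuouu" → prefix "uuouu" already present; 0 new (none)
  "ucucouuoc" → prefix "ucuc" already present; 5 new (o, u, u, o, c)
  "uuouucoco" → prefix "uuouuco" already present; 2 new (c, o)
  "ucccoococo" → prefix "uc" already present; 8 new (c, c, o, o, c, o, c, o)
Total nodes = 9 + 9 + 6 + 7 + 3 + 1 + 11 + 1 + 4 + 1 + 1 + 2 + 1 + 0 + 5 + 2 + 8 = 71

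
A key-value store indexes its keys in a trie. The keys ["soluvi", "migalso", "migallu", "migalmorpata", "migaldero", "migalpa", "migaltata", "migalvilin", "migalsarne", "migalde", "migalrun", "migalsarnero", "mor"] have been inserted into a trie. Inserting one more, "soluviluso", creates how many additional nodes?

4

Walking "soluviluso" from the root, the first 6 characters ("soluvi") follow existing edges; "l" is the first miss.
So 10 − 6 = 4 new nodes.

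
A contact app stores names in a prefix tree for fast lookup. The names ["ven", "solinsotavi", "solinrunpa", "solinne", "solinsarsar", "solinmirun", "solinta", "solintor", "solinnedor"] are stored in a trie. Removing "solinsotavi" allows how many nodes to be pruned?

5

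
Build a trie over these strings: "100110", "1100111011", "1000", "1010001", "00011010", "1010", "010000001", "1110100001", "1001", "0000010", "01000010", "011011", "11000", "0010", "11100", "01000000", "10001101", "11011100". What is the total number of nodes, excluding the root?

For each word, the new-node count is its length minus the longest prefix already in the trie:
  "100110" → 6 new (1, 0, 0, 1, 1, 0)
  "1100111011" → prefix "1" already present; 9 new (1, 0, 0, 1, 1, 1, 0, 1, 1)
  "1000" → prefix "100" already present; 1 new (0)
  "1010001" → prefix "10" already present; 5 new (1, 0, 0, 0, 1)
  "00011010" → 8 new (0, 0, 0, 1, 1, 0, 1, 0)
  "1010" → prefix "1010" already present; 0 new (none)
  "010000001" → prefix "0" already present; 8 new (1, 0, 0, 0, 0, 0, 0, 1)
  "1110100001" → prefix "11" already present; 8 new (1, 0, 1, 0, 0, 0, 0, 1)
  "1001" → prefix "1001" already present; 0 new (none)
  "0000010" → prefix "000" already present; 4 new (0, 0, 1, 0)
  "01000010" → prefix "010000" already present; 2 new (1, 0)
  "011011" → prefix "01" already present; 4 new (1, 0, 1, 1)
  "11000" → prefix "1100" already present; 1 new (0)
  "0010" → prefix "00" already present; 2 new (1, 0)
  "11100" → prefix "1110" already present; 1 new (0)
  "01000000" → prefix "01000000" already present; 0 new (none)
  "10001101" → prefix "1000" already present; 4 new (1, 1, 0, 1)
  "11011100" → prefix "110" already present; 5 new (1, 1, 1, 0, 0)
Total nodes = 6 + 9 + 1 + 5 + 8 + 0 + 8 + 8 + 0 + 4 + 2 + 4 + 1 + 2 + 1 + 0 + 4 + 5 = 68

68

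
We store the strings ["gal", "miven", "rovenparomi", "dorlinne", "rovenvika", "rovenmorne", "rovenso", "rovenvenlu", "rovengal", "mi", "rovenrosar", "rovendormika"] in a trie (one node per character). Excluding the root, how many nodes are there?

57

For each word, the new-node count is its length minus the longest prefix already in the trie:
  "gal" → 3 new (g, a, l)
  "miven" → 5 new (m, i, v, e, n)
  "rovenparomi" → 11 new (r, o, v, e, n, p, a, r, o, m, i)
  "dorlinne" → 8 new (d, o, r, l, i, n, n, e)
  "rovenvika" → prefix "roven" already present; 4 new (v, i, k, a)
  "rovenmorne" → prefix "roven" already present; 5 new (m, o, r, n, e)
  "rovenso" → prefix "roven" already present; 2 new (s, o)
  "rovenvenlu" → prefix "rovenv" already present; 4 new (e, n, l, u)
  "rovengal" → prefix "roven" already present; 3 new (g, a, l)
  "mi" → prefix "mi" already present; 0 new (none)
  "rovenrosar" → prefix "roven" already present; 5 new (r, o, s, a, r)
  "rovendormika" → prefix "roven" already present; 7 new (d, o, r, m, i, k, a)
Total nodes = 3 + 5 + 11 + 8 + 4 + 5 + 2 + 4 + 3 + 0 + 5 + 7 = 57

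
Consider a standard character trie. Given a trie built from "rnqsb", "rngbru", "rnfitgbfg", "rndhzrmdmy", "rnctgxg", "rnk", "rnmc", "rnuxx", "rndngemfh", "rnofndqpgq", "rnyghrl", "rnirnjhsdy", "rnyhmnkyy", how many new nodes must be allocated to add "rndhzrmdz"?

1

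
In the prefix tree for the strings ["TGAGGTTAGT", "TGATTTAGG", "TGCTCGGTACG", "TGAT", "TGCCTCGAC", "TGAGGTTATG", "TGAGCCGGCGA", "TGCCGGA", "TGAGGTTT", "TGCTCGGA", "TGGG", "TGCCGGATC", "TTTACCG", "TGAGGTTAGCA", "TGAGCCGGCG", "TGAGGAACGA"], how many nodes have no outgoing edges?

13

Leaves are exactly the stored words that no other stored word extends.
Those words: "TGAGCCGGCGA", "TGAGGAACGA", "TGAGGTTAGCA", "TGAGGTTAGT", "TGAGGTTATG", "TGAGGTTT", "TGATTTAGG", "TGCCGGATC", "TGCCTCGAC", "TGCTCGGA", "TGCTCGGTACG", "TGGG", "TTTACCG"
Leaf count: 13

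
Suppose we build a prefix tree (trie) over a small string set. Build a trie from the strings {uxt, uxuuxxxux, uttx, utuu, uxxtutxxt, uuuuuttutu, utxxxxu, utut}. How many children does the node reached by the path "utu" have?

Follow the path "utu" to its node, then look at its outgoing edges.
Distinct next characters after "utu": t, u.
That node has 2 child edges.

2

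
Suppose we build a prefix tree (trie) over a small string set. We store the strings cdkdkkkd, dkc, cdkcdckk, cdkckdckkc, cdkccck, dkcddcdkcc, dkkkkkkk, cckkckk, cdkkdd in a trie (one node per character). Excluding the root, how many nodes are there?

For each word, the new-node count is its length minus the longest prefix already in the trie:
  "cdkdkkkd" → 8 new (c, d, k, d, k, k, k, d)
  "dkc" → 3 new (d, k, c)
  "cdkcdckk" → prefix "cdk" already present; 5 new (c, d, c, k, k)
  "cdkckdckkc" → prefix "cdkc" already present; 6 new (k, d, c, k, k, c)
  "cdkccck" → prefix "cdkc" already present; 3 new (c, c, k)
  "dkcddcdkcc" → prefix "dkc" already present; 7 new (d, d, c, d, k, c, c)
  "dkkkkkkk" → prefix "dk" already present; 6 new (k, k, k, k, k, k)
  "cckkckk" → prefix "c" already present; 6 new (c, k, k, c, k, k)
  "cdkkdd" → prefix "cdk" already present; 3 new (k, d, d)
Total nodes = 8 + 3 + 5 + 6 + 3 + 7 + 6 + 6 + 3 = 47

47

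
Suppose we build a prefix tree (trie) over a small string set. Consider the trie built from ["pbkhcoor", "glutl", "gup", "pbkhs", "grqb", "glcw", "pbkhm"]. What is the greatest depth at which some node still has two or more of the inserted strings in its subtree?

4

Equivalently: take the maximum, over all pairs, of their longest common prefix length.
e.g. "pbkhcoor" and "pbkhm" share the prefix "pbkh" of length 4; no pair shares a longer one.
Longest shared-prefix length: 4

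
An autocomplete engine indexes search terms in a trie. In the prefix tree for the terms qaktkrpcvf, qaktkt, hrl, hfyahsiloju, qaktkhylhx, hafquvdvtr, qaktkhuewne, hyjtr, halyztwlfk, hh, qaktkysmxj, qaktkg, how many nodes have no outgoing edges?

12

Leaves are exactly the stored words that no other stored word extends.
Those words: "hafquvdvtr", "halyztwlfk", "hfyahsiloju", "hh", "hrl", "hyjtr", "qaktkg", "qaktkhuewne", "qaktkhylhx", "qaktkrpcvf", "qaktkt", "qaktkysmxj"
Leaf count: 12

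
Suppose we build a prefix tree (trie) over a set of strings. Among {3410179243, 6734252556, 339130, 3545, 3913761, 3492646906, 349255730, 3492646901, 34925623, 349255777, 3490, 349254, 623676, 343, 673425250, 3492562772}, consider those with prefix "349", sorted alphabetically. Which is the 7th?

3492646901

Filter for "349…" and sort: "3490", "349254", "349255730", "349255777", "34925623", "3492562772", "3492646901", "3492646906"
The 7th is 3492646901.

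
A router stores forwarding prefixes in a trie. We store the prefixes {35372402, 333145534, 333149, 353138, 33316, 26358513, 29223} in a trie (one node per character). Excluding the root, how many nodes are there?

33

Insert word by word; a character creates a node only if that edge doesn't already exist:
  "35372402" → 8 new (3, 5, 3, 7, 2, 4, 0, 2)
  "333145534" → prefix "3" already present; 8 new (3, 3, 1, 4, 5, 5, 3, 4)
  "333149" → prefix "33314" already present; 1 new (9)
  "353138" → prefix "353" already present; 3 new (1, 3, 8)
  "33316" → prefix "3331" already present; 1 new (6)
  "26358513" → 8 new (2, 6, 3, 5, 8, 5, 1, 3)
  "29223" → prefix "2" already present; 4 new (9, 2, 2, 3)
Total nodes = 8 + 8 + 1 + 3 + 1 + 8 + 4 = 33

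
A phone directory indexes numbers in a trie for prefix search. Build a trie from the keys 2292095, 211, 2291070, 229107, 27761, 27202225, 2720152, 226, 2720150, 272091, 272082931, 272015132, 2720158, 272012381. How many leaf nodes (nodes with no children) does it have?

Leaves are exactly the stored words that no other stored word extends.
Those words: "211", "226", "2291070", "2292095", "272012381", "2720150", "272015132", "2720152", "2720158", "27202225", "272082931", "272091", "27761"
Leaf count: 13

13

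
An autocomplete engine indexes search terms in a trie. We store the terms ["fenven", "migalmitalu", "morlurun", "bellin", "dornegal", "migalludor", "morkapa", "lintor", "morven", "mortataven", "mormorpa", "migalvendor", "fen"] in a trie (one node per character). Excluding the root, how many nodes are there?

74

For each word, the new-node count is its length minus the longest prefix already in the trie:
  "fenven" → 6 new (f, e, n, v, e, n)
  "migalmitalu" → 11 new (m, i, g, a, l, m, i, t, a, l, u)
  "morlurun" → prefix "m" already present; 7 new (o, r, l, u, r, u, n)
  "bellin" → 6 new (b, e, l, l, i, n)
  "dornegal" → 8 new (d, o, r, n, e, g, a, l)
  "migalludor" → prefix "migal" already present; 5 new (l, u, d, o, r)
  "morkapa" → prefix "mor" already present; 4 new (k, a, p, a)
  "lintor" → 6 new (l, i, n, t, o, r)
  "morven" → prefix "mor" already present; 3 new (v, e, n)
  "mortataven" → prefix "mor" already present; 7 new (t, a, t, a, v, e, n)
  "mormorpa" → prefix "mor" already present; 5 new (m, o, r, p, a)
  "migalvendor" → prefix "migal" already present; 6 new (v, e, n, d, o, r)
  "fen" → prefix "fen" already present; 0 new (none)
Total nodes = 6 + 11 + 7 + 6 + 8 + 5 + 4 + 6 + 3 + 7 + 5 + 6 + 0 = 74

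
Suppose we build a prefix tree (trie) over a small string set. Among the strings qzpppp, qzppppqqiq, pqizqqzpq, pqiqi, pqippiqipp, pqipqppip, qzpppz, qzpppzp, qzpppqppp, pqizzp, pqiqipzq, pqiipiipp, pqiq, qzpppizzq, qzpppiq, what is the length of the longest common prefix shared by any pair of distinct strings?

Equivalently: take the maximum, over all pairs, of their longest common prefix length.
e.g. "qzpppiq" and "qzpppizzq" share the prefix "qzpppi" of length 6; no pair shares a longer one.
Longest shared-prefix length: 6

6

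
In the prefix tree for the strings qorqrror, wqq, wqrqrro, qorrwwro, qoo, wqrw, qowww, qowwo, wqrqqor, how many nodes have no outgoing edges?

9

A leaf is a node with no children — equivalently, the end of a word that is not a proper prefix of any other stored word.
Those words: "qoo", "qorqrror", "qorrwwro", "qowwo", "qowww", "wqq", "wqrqqor", "wqrqrro", "wqrw"
Leaf count: 9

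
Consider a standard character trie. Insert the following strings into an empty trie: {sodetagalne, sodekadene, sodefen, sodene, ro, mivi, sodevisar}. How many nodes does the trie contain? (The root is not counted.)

Insert word by word; a character creates a node only if that edge doesn't already exist:
  "sodetagalne" → 11 new (s, o, d, e, t, a, g, a, l, n, e)
  "sodekadene" → prefix "sode" already present; 6 new (k, a, d, e, n, e)
  "sodefen" → prefix "sode" already present; 3 new (f, e, n)
  "sodene" → prefix "sode" already present; 2 new (n, e)
  "ro" → 2 new (r, o)
  "mivi" → 4 new (m, i, v, i)
  "sodevisar" → prefix "sode" already present; 5 new (v, i, s, a, r)
Total nodes = 11 + 6 + 3 + 2 + 2 + 4 + 5 = 33

33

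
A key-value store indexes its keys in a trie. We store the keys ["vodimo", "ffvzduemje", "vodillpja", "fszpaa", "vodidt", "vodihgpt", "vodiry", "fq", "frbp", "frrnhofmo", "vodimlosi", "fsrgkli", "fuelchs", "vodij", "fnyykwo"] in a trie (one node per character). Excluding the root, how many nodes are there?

67

Trace insertions, counting only characters that open a new branch:
  "vodimo" → 6 new (v, o, d, i, m, o)
  "ffvzduemje" → 10 new (f, f, v, z, d, u, e, m, j, e)
  "vodillpja" → prefix "vodi" already present; 5 new (l, l, p, j, a)
  "fszpaa" → prefix "f" already present; 5 new (s, z, p, a, a)
  "vodidt" → prefix "vodi" already present; 2 new (d, t)
  "vodihgpt" → prefix "vodi" already present; 4 new (h, g, p, t)
  "vodiry" → prefix "vodi" already present; 2 new (r, y)
  "fq" → prefix "f" already present; 1 new (q)
  "frbp" → prefix "f" already present; 3 new (r, b, p)
  "frrnhofmo" → prefix "fr" already present; 7 new (r, n, h, o, f, m, o)
  "vodimlosi" → prefix "vodim" already present; 4 new (l, o, s, i)
  "fsrgkli" → prefix "fs" already present; 5 new (r, g, k, l, i)
  "fuelchs" → prefix "f" already present; 6 new (u, e, l, c, h, s)
  "vodij" → prefix "vodi" already present; 1 new (j)
  "fnyykwo" → prefix "f" already present; 6 new (n, y, y, k, w, o)
Total nodes = 6 + 10 + 5 + 5 + 2 + 4 + 2 + 1 + 3 + 7 + 4 + 5 + 6 + 1 + 6 = 67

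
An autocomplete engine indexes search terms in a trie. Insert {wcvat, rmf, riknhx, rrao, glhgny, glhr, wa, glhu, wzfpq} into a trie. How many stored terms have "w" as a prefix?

3

Traverse to the node for "w", then collect every word in that subtree.
Words under "w": wa, wcvat, wzfpq
Count: 3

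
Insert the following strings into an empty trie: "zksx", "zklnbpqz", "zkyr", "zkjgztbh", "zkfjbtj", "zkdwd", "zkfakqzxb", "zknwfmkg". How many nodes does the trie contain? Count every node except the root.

Insert word by word; a character creates a node only if that edge doesn't already exist:
  "zksx" → 4 new (z, k, s, x)
  "zklnbpqz" → prefix "zk" already present; 6 new (l, n, b, p, q, z)
  "zkyr" → prefix "zk" already present; 2 new (y, r)
  "zkjgztbh" → prefix "zk" already present; 6 new (j, g, z, t, b, h)
  "zkfjbtj" → prefix "zk" already present; 5 new (f, j, b, t, j)
  "zkdwd" → prefix "zk" already present; 3 new (d, w, d)
  "zkfakqzxb" → prefix "zkf" already present; 6 new (a, k, q, z, x, b)
  "zknwfmkg" → prefix "zk" already present; 6 new (n, w, f, m, k, g)
Total nodes = 4 + 6 + 2 + 6 + 5 + 3 + 6 + 6 = 38

38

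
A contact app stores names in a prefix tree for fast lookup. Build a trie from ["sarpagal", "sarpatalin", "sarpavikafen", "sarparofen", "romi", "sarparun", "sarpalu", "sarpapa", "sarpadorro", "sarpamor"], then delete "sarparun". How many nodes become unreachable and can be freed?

2

A node on "sarparun"'s path can go only if nothing else ends at it or branches off below it.
The suffix "un" (2 nodes) is used only by "sarparun"; the node for "sarpar" still has the child "o", so pruning stops there.
Nodes removed: 2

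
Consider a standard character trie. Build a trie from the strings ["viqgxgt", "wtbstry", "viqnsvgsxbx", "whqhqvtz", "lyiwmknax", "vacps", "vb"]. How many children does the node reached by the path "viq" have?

2

Follow the path "viq" to its node, then look at its outgoing edges.
Distinct next characters after "viq": g, n.
That node has 2 child edges.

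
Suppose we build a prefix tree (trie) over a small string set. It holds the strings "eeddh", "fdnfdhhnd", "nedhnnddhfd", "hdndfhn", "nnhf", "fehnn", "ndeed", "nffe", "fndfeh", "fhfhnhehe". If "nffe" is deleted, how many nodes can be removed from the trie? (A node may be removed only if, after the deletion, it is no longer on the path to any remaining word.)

Walk "nffe" from the leaf back toward the root, removing each node that no remaining word uses.
The suffix "ffe" (3 nodes) is used only by "nffe"; the node for "n" still has the child "e", so pruning stops there.
Nodes removed: 3

3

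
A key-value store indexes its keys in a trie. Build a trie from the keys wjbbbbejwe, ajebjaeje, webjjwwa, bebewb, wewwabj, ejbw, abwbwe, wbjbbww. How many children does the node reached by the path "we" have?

Walk "we" from the root, arriving at one node.
Distinct next characters after "we": b, w.
That node has 2 child edges.

2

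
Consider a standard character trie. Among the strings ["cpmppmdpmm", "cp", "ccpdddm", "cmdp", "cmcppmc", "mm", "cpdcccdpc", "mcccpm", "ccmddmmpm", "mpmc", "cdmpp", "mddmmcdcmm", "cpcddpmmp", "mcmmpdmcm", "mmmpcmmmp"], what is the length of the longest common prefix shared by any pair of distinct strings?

Equivalently: take the maximum, over all pairs, of their longest common prefix length.
e.g. "ccmddmmpm" and "ccpdddm" share the prefix "cc" of length 2; no pair shares a longer one.
Longest shared-prefix length: 2

2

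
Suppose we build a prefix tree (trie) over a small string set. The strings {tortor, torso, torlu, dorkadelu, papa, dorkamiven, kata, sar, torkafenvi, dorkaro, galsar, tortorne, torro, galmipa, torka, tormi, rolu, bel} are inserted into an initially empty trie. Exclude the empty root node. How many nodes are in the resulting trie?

For each word, the new-node count is its length minus the longest prefix already in the trie:
  "tortor" → 6 new (t, o, r, t, o, r)
  "torso" → prefix "tor" already present; 2 new (s, o)
  "torlu" → prefix "tor" already present; 2 new (l, u)
  "dorkadelu" → 9 new (d, o, r, k, a, d, e, l, u)
  "papa" → 4 new (p, a, p, a)
  "dorkamiven" → prefix "dorka" already present; 5 new (m, i, v, e, n)
  "kata" → 4 new (k, a, t, a)
  "sar" → 3 new (s, a, r)
  "torkafenvi" → prefix "tor" already present; 7 new (k, a, f, e, n, v, i)
  "dorkaro" → prefix "dorka" already present; 2 new (r, o)
  "galsar" → 6 new (g, a, l, s, a, r)
  "tortorne" → prefix "tortor" already present; 2 new (n, e)
  "torro" → prefix "tor" already present; 2 new (r, o)
  "galmipa" → prefix "gal" already present; 4 new (m, i, p, a)
  "torka" → prefix "torka" already present; 0 new (none)
  "tormi" → prefix "tor" already present; 2 new (m, i)
  "rolu" → 4 new (r, o, l, u)
  "bel" → 3 new (b, e, l)
Total nodes = 6 + 2 + 2 + 9 + 4 + 5 + 4 + 3 + 7 + 2 + 6 + 2 + 2 + 4 + 0 + 2 + 4 + 3 = 67

67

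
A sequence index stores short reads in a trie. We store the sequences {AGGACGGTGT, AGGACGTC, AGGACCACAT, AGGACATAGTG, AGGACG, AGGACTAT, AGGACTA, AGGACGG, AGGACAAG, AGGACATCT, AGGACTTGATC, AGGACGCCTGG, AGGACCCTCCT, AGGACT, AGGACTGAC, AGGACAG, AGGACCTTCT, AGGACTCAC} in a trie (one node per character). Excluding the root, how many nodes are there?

56

Insert word by word; a character creates a node only if that edge doesn't already exist:
  "AGGACGGTGT" → 10 new (A, G, G, A, C, G, G, T, G, T)
  "AGGACGTC" → prefix "AGGACG" already present; 2 new (T, C)
  "AGGACCACAT" → prefix "AGGAC" already present; 5 new (C, A, C, A, T)
  "AGGACATAGTG" → prefix "AGGAC" already present; 6 new (A, T, A, G, T, G)
  "AGGACG" → prefix "AGGACG" already present; 0 new (none)
  "AGGACTAT" → prefix "AGGAC" already present; 3 new (T, A, T)
  "AGGACTA" → prefix "AGGACTA" already present; 0 new (none)
  "AGGACGG" → prefix "AGGACGG" already present; 0 new (none)
  "AGGACAAG" → prefix "AGGACA" already present; 2 new (A, G)
  "AGGACATCT" → prefix "AGGACAT" already present; 2 new (C, T)
  "AGGACTTGATC" → prefix "AGGACT" already present; 5 new (T, G, A, T, C)
  "AGGACGCCTGG" → prefix "AGGACG" already present; 5 new (C, C, T, G, G)
  "AGGACCCTCCT" → prefix "AGGACC" already present; 5 new (C, T, C, C, T)
  "AGGACT" → prefix "AGGACT" already present; 0 new (none)
  "AGGACTGAC" → prefix "AGGACT" already present; 3 new (G, A, C)
  "AGGACAG" → prefix "AGGACA" already present; 1 new (G)
  "AGGACCTTCT" → prefix "AGGACC" already present; 4 new (T, T, C, T)
  "AGGACTCAC" → prefix "AGGACT" already present; 3 new (C, A, C)
Total nodes = 10 + 2 + 5 + 6 + 0 + 3 + 0 + 0 + 2 + 2 + 5 + 5 + 5 + 0 + 3 + 1 + 4 + 3 = 56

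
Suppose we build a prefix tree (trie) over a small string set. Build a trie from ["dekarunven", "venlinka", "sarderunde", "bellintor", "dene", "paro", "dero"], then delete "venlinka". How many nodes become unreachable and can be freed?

8

Walk "venlinka" from the leaf back toward the root, removing each node that no remaining word uses.
No other word shares any prefix with "venlinka", so all 8 of its nodes go.
Nodes removed: 8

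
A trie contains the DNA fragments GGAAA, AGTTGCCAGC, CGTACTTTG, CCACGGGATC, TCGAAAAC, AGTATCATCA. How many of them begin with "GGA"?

Walk to "GGA"; the words in its subtree are exactly those with that prefix.
Matches: "GGAAA"
Count: 1

1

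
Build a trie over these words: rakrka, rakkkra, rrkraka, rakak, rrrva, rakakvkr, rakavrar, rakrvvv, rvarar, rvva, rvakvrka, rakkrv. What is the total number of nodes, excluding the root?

Insert word by word; a character creates a node only if that edge doesn't already exist:
  "rakrka" → 6 new (r, a, k, r, k, a)
  "rakkkra" → prefix "rak" already present; 4 new (k, k, r, a)
  "rrkraka" → prefix "r" already present; 6 new (r, k, r, a, k, a)
  "rakak" → prefix "rak" already present; 2 new (a, k)
  "rrrva" → prefix "rr" already present; 3 new (r, v, a)
  "rakakvkr" → prefix "rakak" already present; 3 new (v, k, r)
  "rakavrar" → prefix "raka" already present; 4 new (v, r, a, r)
  "rakrvvv" → prefix "rakr" already present; 3 new (v, v, v)
  "rvarar" → prefix "r" already present; 5 new (v, a, r, a, r)
  "rvva" → prefix "rv" already present; 2 new (v, a)
  "rvakvrka" → prefix "rva" already present; 5 new (k, v, r, k, a)
  "rakkrv" → prefix "rakk" already present; 2 new (r, v)
Total nodes = 6 + 4 + 6 + 2 + 3 + 3 + 4 + 3 + 5 + 2 + 5 + 2 = 45

45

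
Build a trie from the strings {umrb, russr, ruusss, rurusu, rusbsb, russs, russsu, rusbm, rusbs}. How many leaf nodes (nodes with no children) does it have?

7

Leaves are exactly the stored words that no other stored word extends.
Those words: "rurusu", "rusbm", "rusbsb", "russr", "russsu", "ruusss", "umrb"
Leaf count: 7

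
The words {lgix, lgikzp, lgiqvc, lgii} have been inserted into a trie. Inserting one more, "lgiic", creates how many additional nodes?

1

"lgii" is already a path in the trie; the remaining "c" must be added.
So 5 − 4 = 1 new nodes.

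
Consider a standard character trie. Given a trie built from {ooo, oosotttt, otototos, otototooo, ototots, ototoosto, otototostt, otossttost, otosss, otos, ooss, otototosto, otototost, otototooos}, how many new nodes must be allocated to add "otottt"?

"otot" is already a path in the trie; the remaining "tt" must be added.
New nodes needed: |"otottt"| − 4 = 6 − 4 = 2.

2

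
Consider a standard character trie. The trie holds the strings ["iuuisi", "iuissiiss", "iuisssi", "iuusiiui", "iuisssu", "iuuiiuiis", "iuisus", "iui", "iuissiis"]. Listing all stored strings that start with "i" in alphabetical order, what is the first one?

iui

DFS of the "i" subtree visits, in order: "iui", "iuissiis", "iuissiiss", "iuisssi", "iuisssu", "iuisus", "iuuiiuiis", "iuuisi", "iuusiiui"
Position 1: iui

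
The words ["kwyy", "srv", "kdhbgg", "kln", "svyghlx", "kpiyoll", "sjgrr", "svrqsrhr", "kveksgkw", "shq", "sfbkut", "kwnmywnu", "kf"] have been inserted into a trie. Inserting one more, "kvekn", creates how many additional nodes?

The longest prefix of "kvekn" already in the trie is "kvek" (length 4).
New nodes needed: |"kvekn"| − 4 = 5 − 4 = 1.

1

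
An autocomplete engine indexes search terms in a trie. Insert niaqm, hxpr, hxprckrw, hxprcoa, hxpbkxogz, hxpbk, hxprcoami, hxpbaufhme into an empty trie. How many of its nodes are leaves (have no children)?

Leaves are exactly the stored words that no other stored word extends.
Those words: "hxpbaufhme", "hxpbkxogz", "hxprckrw", "hxprcoami", "niaqm"
Leaf count: 5

5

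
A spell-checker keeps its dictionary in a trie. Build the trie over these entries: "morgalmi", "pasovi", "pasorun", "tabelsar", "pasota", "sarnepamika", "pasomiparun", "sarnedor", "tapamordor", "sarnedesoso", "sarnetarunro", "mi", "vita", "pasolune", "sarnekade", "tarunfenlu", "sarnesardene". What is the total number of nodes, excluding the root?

96

For each word, the new-node count is its length minus the longest prefix already in the trie:
  "morgalmi" → 8 new (m, o, r, g, a, l, m, i)
  "pasovi" → 6 new (p, a, s, o, v, i)
  "pasorun" → prefix "paso" already present; 3 new (r, u, n)
  "tabelsar" → 8 new (t, a, b, e, l, s, a, r)
  "pasota" → prefix "paso" already present; 2 new (t, a)
  "sarnepamika" → 11 new (s, a, r, n, e, p, a, m, i, k, a)
  "pasomiparun" → prefix "paso" already present; 7 new (m, i, p, a, r, u, n)
  "sarnedor" → prefix "sarne" already present; 3 new (d, o, r)
  "tapamordor" → prefix "ta" already present; 8 new (p, a, m, o, r, d, o, r)
  "sarnedesoso" → prefix "sarned" already present; 5 new (e, s, o, s, o)
  "sarnetarunro" → prefix "sarne" already present; 7 new (t, a, r, u, n, r, o)
  "mi" → prefix "m" already present; 1 new (i)
  "vita" → 4 new (v, i, t, a)
  "pasolune" → prefix "paso" already present; 4 new (l, u, n, e)
  "sarnekade" → prefix "sarne" already present; 4 new (k, a, d, e)
  "tarunfenlu" → prefix "ta" already present; 8 new (r, u, n, f, e, n, l, u)
  "sarnesardene" → prefix "sarne" already present; 7 new (s, a, r, d, e, n, e)
Total nodes = 8 + 6 + 3 + 8 + 2 + 11 + 7 + 3 + 8 + 5 + 7 + 1 + 4 + 4 + 4 + 8 + 7 = 96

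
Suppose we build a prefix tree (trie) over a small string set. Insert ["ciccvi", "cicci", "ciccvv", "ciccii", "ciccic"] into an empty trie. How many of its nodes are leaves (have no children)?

4

Leaves are exactly the stored words that no other stored word extends.
Those words: "ciccic", "ciccii", "ciccvi", "ciccvv"
Leaf count: 4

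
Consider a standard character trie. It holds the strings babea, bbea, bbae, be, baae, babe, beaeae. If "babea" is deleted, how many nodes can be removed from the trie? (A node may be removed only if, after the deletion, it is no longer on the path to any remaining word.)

Walk "babea" from the leaf back toward the root, removing each node that no remaining word uses.
The suffix "a" (1 node) is used only by "babea"; "babe" is itself a stored word, so pruning stops there.
Nodes removed: 1

1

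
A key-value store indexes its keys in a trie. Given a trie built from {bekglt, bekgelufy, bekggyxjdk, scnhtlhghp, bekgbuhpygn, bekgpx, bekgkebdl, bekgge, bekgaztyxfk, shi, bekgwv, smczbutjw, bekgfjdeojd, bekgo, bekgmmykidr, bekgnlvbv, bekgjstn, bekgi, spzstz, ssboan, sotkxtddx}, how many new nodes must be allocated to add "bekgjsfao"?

3

"bekgjs" is already a path in the trie; the remaining "fao" must be added.
So 9 − 6 = 3 new nodes.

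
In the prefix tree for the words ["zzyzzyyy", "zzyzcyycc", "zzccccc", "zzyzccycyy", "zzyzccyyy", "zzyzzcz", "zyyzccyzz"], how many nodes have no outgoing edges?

Leaves are exactly the stored words that no other stored word extends.
Those words: "zyyzccyzz", "zzccccc", "zzyzccycyy", "zzyzccyyy", "zzyzcyycc", "zzyzzcz", "zzyzzyyy"
Leaf count: 7

7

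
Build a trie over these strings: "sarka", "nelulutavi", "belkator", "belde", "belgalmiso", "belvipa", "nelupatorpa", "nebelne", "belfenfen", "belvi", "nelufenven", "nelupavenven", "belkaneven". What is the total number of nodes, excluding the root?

Trace insertions, counting only characters that open a new branch:
  "sarka" → 5 new (s, a, r, k, a)
  "nelulutavi" → 10 new (n, e, l, u, l, u, t, a, v, i)
  "belkator" → 8 new (b, e, l, k, a, t, o, r)
  "belde" → prefix "bel" already present; 2 new (d, e)
  "belgalmiso" → prefix "bel" already present; 7 new (g, a, l, m, i, s, o)
  "belvipa" → prefix "bel" already present; 4 new (v, i, p, a)
  "nelupatorpa" → prefix "nelu" already present; 7 new (p, a, t, o, r, p, a)
  "nebelne" → prefix "ne" already present; 5 new (b, e, l, n, e)
  "belfenfen" → prefix "bel" already present; 6 new (f, e, n, f, e, n)
  "belvi" → prefix "belvi" already present; 0 new (none)
  "nelufenven" → prefix "nelu" already present; 6 new (f, e, n, v, e, n)
  "nelupavenven" → prefix "nelupa" already present; 6 new (v, e, n, v, e, n)
  "belkaneven" → prefix "belka" already present; 5 new (n, e, v, e, n)
Total nodes = 5 + 10 + 8 + 2 + 7 + 4 + 7 + 5 + 6 + 0 + 6 + 6 + 5 = 71

71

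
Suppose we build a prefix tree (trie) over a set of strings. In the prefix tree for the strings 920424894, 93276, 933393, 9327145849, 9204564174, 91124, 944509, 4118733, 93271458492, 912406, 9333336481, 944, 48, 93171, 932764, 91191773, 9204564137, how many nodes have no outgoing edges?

14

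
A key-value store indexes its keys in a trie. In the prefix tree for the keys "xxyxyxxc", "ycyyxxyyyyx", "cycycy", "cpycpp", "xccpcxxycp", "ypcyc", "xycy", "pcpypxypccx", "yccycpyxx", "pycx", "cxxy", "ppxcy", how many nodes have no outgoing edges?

A leaf is a node with no children — equivalently, the end of a word that is not a proper prefix of any other stored word.
Those words: "cpycpp", "cxxy", "cycycy", "pcpypxypccx", "ppxcy", "pycx", "xccpcxxycp", "xxyxyxxc", "xycy", "yccycpyxx", "ycyyxxyyyyx", "ypcyc"
Leaf count: 12

12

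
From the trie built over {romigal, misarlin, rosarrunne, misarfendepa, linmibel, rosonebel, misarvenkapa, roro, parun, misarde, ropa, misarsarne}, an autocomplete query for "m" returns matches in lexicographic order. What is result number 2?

DFS of the "m" subtree visits, in order: "misarde", "misarfendepa", "misarlin", "misarsarne", "misarvenkapa"
Position 2: misarfendepa

misarfendepa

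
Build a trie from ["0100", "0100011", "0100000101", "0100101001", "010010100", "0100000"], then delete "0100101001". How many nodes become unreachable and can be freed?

A node on "0100101001"'s path can go only if nothing else ends at it or branches off below it.
The suffix "1" (1 node) is used only by "0100101001"; "010010100" is itself a stored word, so pruning stops there.
Nodes removed: 1

1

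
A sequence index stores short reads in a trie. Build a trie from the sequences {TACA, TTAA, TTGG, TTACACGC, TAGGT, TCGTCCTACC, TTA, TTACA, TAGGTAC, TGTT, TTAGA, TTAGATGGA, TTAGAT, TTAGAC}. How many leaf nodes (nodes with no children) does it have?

9

Leaves are exactly the stored words that no other stored word extends.
Those words: "TACA", "TAGGTAC", "TCGTCCTACC", "TGTT", "TTAA", "TTACACGC", "TTAGAC", "TTAGATGGA", "TTGG"
Leaf count: 9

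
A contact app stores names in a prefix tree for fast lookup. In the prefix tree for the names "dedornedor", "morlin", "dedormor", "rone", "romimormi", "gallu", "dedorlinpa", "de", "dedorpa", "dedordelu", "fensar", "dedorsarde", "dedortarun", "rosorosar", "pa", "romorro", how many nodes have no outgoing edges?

15

Leaves are exactly the stored words that no other stored word extends.
Those words: "dedordelu", "dedorlinpa", "dedormor", "dedornedor", "dedorpa", "dedorsarde", "dedortarun", "fensar", "gallu", "morlin", "pa", "romimormi", "romorro", "rone", "rosorosar"
Leaf count: 15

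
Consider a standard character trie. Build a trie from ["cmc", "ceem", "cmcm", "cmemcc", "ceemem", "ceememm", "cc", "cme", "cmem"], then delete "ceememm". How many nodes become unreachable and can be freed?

After clearing the end-marker at "ceememm", prune upward until reaching a node still needed by another word.
The suffix "m" (1 node) is used only by "ceememm"; "ceemem" is itself a stored word, so pruning stops there.
Nodes removed: 1

1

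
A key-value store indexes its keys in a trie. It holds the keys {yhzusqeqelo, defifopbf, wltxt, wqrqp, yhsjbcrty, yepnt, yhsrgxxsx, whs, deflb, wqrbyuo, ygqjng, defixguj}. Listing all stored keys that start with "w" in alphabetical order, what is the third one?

Filter for "w…" and sort: "whs", "wltxt", "wqrbyuo", "wqrqp"
The 3rd is wqrbyuo.

wqrbyuo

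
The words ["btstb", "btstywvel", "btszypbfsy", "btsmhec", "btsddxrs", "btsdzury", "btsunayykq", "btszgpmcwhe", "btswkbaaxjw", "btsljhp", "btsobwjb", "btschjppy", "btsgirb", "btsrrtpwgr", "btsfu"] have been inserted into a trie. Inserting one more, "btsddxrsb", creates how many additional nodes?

Walking "btsddxrsb" from the root, the first 8 characters ("btsddxrs") follow existing edges; "b" is the first miss.
So 9 − 8 = 1 new nodes.

1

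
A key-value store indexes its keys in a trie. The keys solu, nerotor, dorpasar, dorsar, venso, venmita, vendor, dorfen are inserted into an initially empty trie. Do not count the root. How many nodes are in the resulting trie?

For each word, the new-node count is its length minus the longest prefix already in the trie:
  "solu" → 4 new (s, o, l, u)
  "nerotor" → 7 new (n, e, r, o, t, o, r)
  "dorpasar" → 8 new (d, o, r, p, a, s, a, r)
  "dorsar" → prefix "dor" already present; 3 new (s, a, r)
  "venso" → 5 new (v, e, n, s, o)
  "venmita" → prefix "ven" already present; 4 new (m, i, t, a)
  "vendor" → prefix "ven" already present; 3 new (d, o, r)
  "dorfen" → prefix "dor" already present; 3 new (f, e, n)
Total nodes = 4 + 7 + 8 + 3 + 5 + 4 + 3 + 3 = 37

37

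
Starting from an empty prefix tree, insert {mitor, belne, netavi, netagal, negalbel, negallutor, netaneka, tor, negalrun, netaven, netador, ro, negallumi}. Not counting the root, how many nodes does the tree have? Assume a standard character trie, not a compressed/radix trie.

49

Count nodes per top-level branch (shared prefixes stored once):
  'b'-branch (belne): 5 nodes
  'm'-branch (mitor): 5 nodes
  'n'-branch (negalbel, negallumi, negallutor, negalrun, netador, netagal, netaneka, netaven, netavi): 34 nodes
  'r'-branch (ro): 2 nodes
  't'-branch (tor): 3 nodes
Sum: 49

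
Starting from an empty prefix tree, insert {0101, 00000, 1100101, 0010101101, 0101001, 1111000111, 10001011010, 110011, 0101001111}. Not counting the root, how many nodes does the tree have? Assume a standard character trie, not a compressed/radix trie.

48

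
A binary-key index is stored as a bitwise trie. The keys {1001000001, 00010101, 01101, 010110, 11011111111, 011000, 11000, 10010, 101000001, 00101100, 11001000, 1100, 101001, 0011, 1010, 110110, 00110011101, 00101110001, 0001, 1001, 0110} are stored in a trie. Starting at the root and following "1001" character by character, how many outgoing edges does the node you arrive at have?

1

Walk "1001" from the root, arriving at one node.
Distinct next characters after "1001": 0.
That node has 1 child edge.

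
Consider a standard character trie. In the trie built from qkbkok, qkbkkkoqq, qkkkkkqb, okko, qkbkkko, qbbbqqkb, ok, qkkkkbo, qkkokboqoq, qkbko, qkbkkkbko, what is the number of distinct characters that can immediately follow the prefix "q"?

Follow the path "q" to its node, then look at its outgoing edges.
Characters that immediately follow "q" among the stored strings: {b, k}.
That node has 2 child edges.

2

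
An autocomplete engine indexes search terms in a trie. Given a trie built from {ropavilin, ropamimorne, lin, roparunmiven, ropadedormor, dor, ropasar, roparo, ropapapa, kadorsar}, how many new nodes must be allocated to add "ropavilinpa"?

The longest prefix of "ropavilinpa" already in the trie is "ropavilin" (length 9).
New nodes needed: |"ropavilinpa"| − 9 = 11 − 9 = 2.

2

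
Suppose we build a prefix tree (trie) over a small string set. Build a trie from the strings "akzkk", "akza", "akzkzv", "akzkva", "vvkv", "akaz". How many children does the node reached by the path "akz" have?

Walk "akz" from the root, arriving at one node.
Distinct next characters after "akz": a, k.
That node has 2 child edges.

2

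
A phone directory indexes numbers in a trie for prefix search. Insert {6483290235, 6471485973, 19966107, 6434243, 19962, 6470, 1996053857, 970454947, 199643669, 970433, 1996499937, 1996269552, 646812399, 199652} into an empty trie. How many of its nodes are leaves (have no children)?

A leaf is a node with no children — equivalently, the end of a word that is not a proper prefix of any other stored word.
Those words: "1996053857", "1996269552", "199643669", "1996499937", "199652", "19966107", "6434243", "646812399", "6470", "6471485973", "6483290235", "970433", "970454947"
Leaf count: 13

13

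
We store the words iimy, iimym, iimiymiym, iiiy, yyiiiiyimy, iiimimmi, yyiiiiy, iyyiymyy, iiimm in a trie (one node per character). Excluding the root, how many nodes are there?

Count nodes per top-level branch (shared prefixes stored once):
  'i'-branch (iiimimmi, iiimm, iiiy, iimiymiym, iimy, iimym, iyyiymyy): 26 nodes
  'y'-branch (yyiiiiy, yyiiiiyimy): 10 nodes
Sum: 36

36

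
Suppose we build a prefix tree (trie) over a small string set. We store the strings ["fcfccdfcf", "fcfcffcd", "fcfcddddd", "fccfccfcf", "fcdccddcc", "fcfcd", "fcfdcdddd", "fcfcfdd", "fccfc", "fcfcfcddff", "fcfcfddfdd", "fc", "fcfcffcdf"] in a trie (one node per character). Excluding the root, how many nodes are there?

49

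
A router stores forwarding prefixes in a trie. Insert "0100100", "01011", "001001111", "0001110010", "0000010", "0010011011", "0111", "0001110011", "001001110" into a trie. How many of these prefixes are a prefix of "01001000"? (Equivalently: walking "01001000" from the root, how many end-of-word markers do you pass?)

1

Traverse "01001000" character by character; count nodes along the way that are marked as word ends.
Prefixes of the query that are stored words: "0100100"
Count: 1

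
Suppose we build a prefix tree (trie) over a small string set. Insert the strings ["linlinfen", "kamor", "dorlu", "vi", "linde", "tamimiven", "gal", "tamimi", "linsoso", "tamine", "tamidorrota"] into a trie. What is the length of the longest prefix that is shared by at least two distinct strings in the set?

6

Equivalently: take the maximum, over all pairs, of their longest common prefix length.
e.g. "tamimi" and "tamimiven" share the prefix "tamimi" of length 6; no pair shares a longer one.
Longest shared-prefix length: 6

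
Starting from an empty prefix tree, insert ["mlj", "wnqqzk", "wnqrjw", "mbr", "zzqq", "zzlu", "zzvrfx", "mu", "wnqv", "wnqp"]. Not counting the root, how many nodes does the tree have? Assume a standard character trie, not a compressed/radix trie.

Count nodes per top-level branch (shared prefixes stored once):
  'm'-branch (mbr, mlj, mu): 6 nodes
  'w'-branch (wnqp, wnqqzk, wnqrjw, wnqv): 11 nodes
  'z'-branch (zzlu, zzqq, zzvrfx): 10 nodes
Sum: 27

27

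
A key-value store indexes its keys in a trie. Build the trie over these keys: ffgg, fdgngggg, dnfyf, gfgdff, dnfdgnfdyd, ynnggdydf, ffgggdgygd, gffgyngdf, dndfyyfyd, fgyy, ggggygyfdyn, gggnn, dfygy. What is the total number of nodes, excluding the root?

Count nodes per top-level branch (shared prefixes stored once):
  'd'-branch (dfygy, dndfyyfyd, dnfdgnfdyd, dnfyf): 23 nodes
  'f'-branch (fdgngggg, ffgg, ffgggdgygd, fgyy): 20 nodes
  'g'-branch (gffgyngdf, gfgdff, ggggygyfdyn, gggnn): 25 nodes
  'y'-branch (ynnggdydf): 9 nodes
Sum: 77

77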